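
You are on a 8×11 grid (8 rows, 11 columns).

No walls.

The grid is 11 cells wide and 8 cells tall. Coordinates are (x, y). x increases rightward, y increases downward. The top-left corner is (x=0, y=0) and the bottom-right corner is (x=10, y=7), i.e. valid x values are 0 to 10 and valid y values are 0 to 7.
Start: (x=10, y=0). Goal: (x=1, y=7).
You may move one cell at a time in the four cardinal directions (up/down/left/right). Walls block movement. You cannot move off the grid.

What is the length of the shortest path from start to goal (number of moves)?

BFS from (x=10, y=0) until reaching (x=1, y=7):
  Distance 0: (x=10, y=0)
  Distance 1: (x=9, y=0), (x=10, y=1)
  Distance 2: (x=8, y=0), (x=9, y=1), (x=10, y=2)
  Distance 3: (x=7, y=0), (x=8, y=1), (x=9, y=2), (x=10, y=3)
  Distance 4: (x=6, y=0), (x=7, y=1), (x=8, y=2), (x=9, y=3), (x=10, y=4)
  Distance 5: (x=5, y=0), (x=6, y=1), (x=7, y=2), (x=8, y=3), (x=9, y=4), (x=10, y=5)
  Distance 6: (x=4, y=0), (x=5, y=1), (x=6, y=2), (x=7, y=3), (x=8, y=4), (x=9, y=5), (x=10, y=6)
  Distance 7: (x=3, y=0), (x=4, y=1), (x=5, y=2), (x=6, y=3), (x=7, y=4), (x=8, y=5), (x=9, y=6), (x=10, y=7)
  Distance 8: (x=2, y=0), (x=3, y=1), (x=4, y=2), (x=5, y=3), (x=6, y=4), (x=7, y=5), (x=8, y=6), (x=9, y=7)
  Distance 9: (x=1, y=0), (x=2, y=1), (x=3, y=2), (x=4, y=3), (x=5, y=4), (x=6, y=5), (x=7, y=6), (x=8, y=7)
  Distance 10: (x=0, y=0), (x=1, y=1), (x=2, y=2), (x=3, y=3), (x=4, y=4), (x=5, y=5), (x=6, y=6), (x=7, y=7)
  Distance 11: (x=0, y=1), (x=1, y=2), (x=2, y=3), (x=3, y=4), (x=4, y=5), (x=5, y=6), (x=6, y=7)
  Distance 12: (x=0, y=2), (x=1, y=3), (x=2, y=4), (x=3, y=5), (x=4, y=6), (x=5, y=7)
  Distance 13: (x=0, y=3), (x=1, y=4), (x=2, y=5), (x=3, y=6), (x=4, y=7)
  Distance 14: (x=0, y=4), (x=1, y=5), (x=2, y=6), (x=3, y=7)
  Distance 15: (x=0, y=5), (x=1, y=6), (x=2, y=7)
  Distance 16: (x=0, y=6), (x=1, y=7)  <- goal reached here
One shortest path (16 moves): (x=10, y=0) -> (x=9, y=0) -> (x=8, y=0) -> (x=7, y=0) -> (x=6, y=0) -> (x=5, y=0) -> (x=4, y=0) -> (x=3, y=0) -> (x=2, y=0) -> (x=1, y=0) -> (x=1, y=1) -> (x=1, y=2) -> (x=1, y=3) -> (x=1, y=4) -> (x=1, y=5) -> (x=1, y=6) -> (x=1, y=7)

Answer: Shortest path length: 16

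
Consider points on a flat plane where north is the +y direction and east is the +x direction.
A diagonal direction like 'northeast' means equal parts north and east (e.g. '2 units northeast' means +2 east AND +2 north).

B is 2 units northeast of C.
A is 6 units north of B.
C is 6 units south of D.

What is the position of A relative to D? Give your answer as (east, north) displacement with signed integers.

Place D at the origin (east=0, north=0).
  C is 6 units south of D: delta (east=+0, north=-6); C at (east=0, north=-6).
  B is 2 units northeast of C: delta (east=+2, north=+2); B at (east=2, north=-4).
  A is 6 units north of B: delta (east=+0, north=+6); A at (east=2, north=2).
Therefore A relative to D: (east=2, north=2).

Answer: A is at (east=2, north=2) relative to D.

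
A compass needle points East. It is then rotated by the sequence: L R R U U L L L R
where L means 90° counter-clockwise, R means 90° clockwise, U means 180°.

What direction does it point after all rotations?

Start: East
  L (left (90° counter-clockwise)) -> North
  R (right (90° clockwise)) -> East
  R (right (90° clockwise)) -> South
  U (U-turn (180°)) -> North
  U (U-turn (180°)) -> South
  L (left (90° counter-clockwise)) -> East
  L (left (90° counter-clockwise)) -> North
  L (left (90° counter-clockwise)) -> West
  R (right (90° clockwise)) -> North
Final: North

Answer: Final heading: North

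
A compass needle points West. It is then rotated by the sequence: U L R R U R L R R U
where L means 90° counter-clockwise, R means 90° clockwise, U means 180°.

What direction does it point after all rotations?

Start: West
  U (U-turn (180°)) -> East
  L (left (90° counter-clockwise)) -> North
  R (right (90° clockwise)) -> East
  R (right (90° clockwise)) -> South
  U (U-turn (180°)) -> North
  R (right (90° clockwise)) -> East
  L (left (90° counter-clockwise)) -> North
  R (right (90° clockwise)) -> East
  R (right (90° clockwise)) -> South
  U (U-turn (180°)) -> North
Final: North

Answer: Final heading: North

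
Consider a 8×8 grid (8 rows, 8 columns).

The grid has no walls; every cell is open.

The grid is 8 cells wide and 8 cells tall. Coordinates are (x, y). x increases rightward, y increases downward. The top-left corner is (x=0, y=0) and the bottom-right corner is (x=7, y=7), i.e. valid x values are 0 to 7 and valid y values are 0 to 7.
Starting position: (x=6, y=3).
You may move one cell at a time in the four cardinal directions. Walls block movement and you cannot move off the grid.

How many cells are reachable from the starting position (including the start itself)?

Answer: Reachable cells: 64

Derivation:
BFS flood-fill from (x=6, y=3):
  Distance 0: (x=6, y=3)
  Distance 1: (x=6, y=2), (x=5, y=3), (x=7, y=3), (x=6, y=4)
  Distance 2: (x=6, y=1), (x=5, y=2), (x=7, y=2), (x=4, y=3), (x=5, y=4), (x=7, y=4), (x=6, y=5)
  Distance 3: (x=6, y=0), (x=5, y=1), (x=7, y=1), (x=4, y=2), (x=3, y=3), (x=4, y=4), (x=5, y=5), (x=7, y=5), (x=6, y=6)
  Distance 4: (x=5, y=0), (x=7, y=0), (x=4, y=1), (x=3, y=2), (x=2, y=3), (x=3, y=4), (x=4, y=5), (x=5, y=6), (x=7, y=6), (x=6, y=7)
  Distance 5: (x=4, y=0), (x=3, y=1), (x=2, y=2), (x=1, y=3), (x=2, y=4), (x=3, y=5), (x=4, y=6), (x=5, y=7), (x=7, y=7)
  Distance 6: (x=3, y=0), (x=2, y=1), (x=1, y=2), (x=0, y=3), (x=1, y=4), (x=2, y=5), (x=3, y=6), (x=4, y=7)
  Distance 7: (x=2, y=0), (x=1, y=1), (x=0, y=2), (x=0, y=4), (x=1, y=5), (x=2, y=6), (x=3, y=7)
  Distance 8: (x=1, y=0), (x=0, y=1), (x=0, y=5), (x=1, y=6), (x=2, y=7)
  Distance 9: (x=0, y=0), (x=0, y=6), (x=1, y=7)
  Distance 10: (x=0, y=7)
Total reachable: 64 (grid has 64 open cells total)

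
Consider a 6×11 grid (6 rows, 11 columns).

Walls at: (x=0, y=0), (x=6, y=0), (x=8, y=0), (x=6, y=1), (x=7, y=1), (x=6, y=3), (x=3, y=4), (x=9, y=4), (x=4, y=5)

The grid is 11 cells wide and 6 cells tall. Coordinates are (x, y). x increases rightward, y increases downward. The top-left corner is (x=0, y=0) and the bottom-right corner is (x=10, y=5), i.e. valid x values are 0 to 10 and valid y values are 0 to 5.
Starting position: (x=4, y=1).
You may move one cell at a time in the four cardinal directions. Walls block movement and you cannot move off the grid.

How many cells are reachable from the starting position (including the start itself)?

Answer: Reachable cells: 56

Derivation:
BFS flood-fill from (x=4, y=1):
  Distance 0: (x=4, y=1)
  Distance 1: (x=4, y=0), (x=3, y=1), (x=5, y=1), (x=4, y=2)
  Distance 2: (x=3, y=0), (x=5, y=0), (x=2, y=1), (x=3, y=2), (x=5, y=2), (x=4, y=3)
  Distance 3: (x=2, y=0), (x=1, y=1), (x=2, y=2), (x=6, y=2), (x=3, y=3), (x=5, y=3), (x=4, y=4)
  Distance 4: (x=1, y=0), (x=0, y=1), (x=1, y=2), (x=7, y=2), (x=2, y=3), (x=5, y=4)
  Distance 5: (x=0, y=2), (x=8, y=2), (x=1, y=3), (x=7, y=3), (x=2, y=4), (x=6, y=4), (x=5, y=5)
  Distance 6: (x=8, y=1), (x=9, y=2), (x=0, y=3), (x=8, y=3), (x=1, y=4), (x=7, y=4), (x=2, y=5), (x=6, y=5)
  Distance 7: (x=9, y=1), (x=10, y=2), (x=9, y=3), (x=0, y=4), (x=8, y=4), (x=1, y=5), (x=3, y=5), (x=7, y=5)
  Distance 8: (x=9, y=0), (x=10, y=1), (x=10, y=3), (x=0, y=5), (x=8, y=5)
  Distance 9: (x=10, y=0), (x=10, y=4), (x=9, y=5)
  Distance 10: (x=10, y=5)
Total reachable: 56 (grid has 57 open cells total)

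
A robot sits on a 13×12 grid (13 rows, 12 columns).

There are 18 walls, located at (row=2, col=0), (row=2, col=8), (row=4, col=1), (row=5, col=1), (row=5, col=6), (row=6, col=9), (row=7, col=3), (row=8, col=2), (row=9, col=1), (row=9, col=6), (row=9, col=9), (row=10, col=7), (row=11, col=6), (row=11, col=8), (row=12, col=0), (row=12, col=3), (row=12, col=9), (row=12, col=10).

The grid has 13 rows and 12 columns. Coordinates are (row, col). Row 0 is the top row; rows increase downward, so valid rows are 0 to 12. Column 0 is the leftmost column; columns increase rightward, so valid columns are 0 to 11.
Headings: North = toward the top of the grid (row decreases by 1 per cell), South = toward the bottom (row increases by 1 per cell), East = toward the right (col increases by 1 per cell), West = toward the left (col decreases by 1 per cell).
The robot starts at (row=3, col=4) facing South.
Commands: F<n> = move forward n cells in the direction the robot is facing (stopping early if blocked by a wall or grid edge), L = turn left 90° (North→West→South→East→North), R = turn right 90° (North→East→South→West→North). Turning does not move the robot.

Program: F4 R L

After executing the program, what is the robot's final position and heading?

Answer: Final position: (row=7, col=4), facing South

Derivation:
Start: (row=3, col=4), facing South
  F4: move forward 4, now at (row=7, col=4)
  R: turn right, now facing West
  L: turn left, now facing South
Final: (row=7, col=4), facing South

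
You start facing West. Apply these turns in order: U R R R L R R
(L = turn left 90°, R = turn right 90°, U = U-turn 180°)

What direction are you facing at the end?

Start: West
  U (U-turn (180°)) -> East
  R (right (90° clockwise)) -> South
  R (right (90° clockwise)) -> West
  R (right (90° clockwise)) -> North
  L (left (90° counter-clockwise)) -> West
  R (right (90° clockwise)) -> North
  R (right (90° clockwise)) -> East
Final: East

Answer: Final heading: East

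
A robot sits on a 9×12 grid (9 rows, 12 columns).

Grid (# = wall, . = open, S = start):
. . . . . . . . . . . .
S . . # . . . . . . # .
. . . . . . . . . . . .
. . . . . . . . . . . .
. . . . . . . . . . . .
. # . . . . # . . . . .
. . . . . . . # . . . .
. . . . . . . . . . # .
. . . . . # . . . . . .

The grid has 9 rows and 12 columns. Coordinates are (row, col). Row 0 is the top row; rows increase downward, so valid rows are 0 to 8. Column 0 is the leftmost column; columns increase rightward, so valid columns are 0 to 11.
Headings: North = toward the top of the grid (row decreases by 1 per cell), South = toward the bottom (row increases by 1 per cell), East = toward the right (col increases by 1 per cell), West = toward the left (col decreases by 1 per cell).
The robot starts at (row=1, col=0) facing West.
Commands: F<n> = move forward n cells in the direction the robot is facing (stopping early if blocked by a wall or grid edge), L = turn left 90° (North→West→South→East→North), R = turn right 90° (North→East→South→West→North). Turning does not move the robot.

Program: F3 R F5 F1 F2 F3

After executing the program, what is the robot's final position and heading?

Start: (row=1, col=0), facing West
  F3: move forward 0/3 (blocked), now at (row=1, col=0)
  R: turn right, now facing North
  F5: move forward 1/5 (blocked), now at (row=0, col=0)
  F1: move forward 0/1 (blocked), now at (row=0, col=0)
  F2: move forward 0/2 (blocked), now at (row=0, col=0)
  F3: move forward 0/3 (blocked), now at (row=0, col=0)
Final: (row=0, col=0), facing North

Answer: Final position: (row=0, col=0), facing North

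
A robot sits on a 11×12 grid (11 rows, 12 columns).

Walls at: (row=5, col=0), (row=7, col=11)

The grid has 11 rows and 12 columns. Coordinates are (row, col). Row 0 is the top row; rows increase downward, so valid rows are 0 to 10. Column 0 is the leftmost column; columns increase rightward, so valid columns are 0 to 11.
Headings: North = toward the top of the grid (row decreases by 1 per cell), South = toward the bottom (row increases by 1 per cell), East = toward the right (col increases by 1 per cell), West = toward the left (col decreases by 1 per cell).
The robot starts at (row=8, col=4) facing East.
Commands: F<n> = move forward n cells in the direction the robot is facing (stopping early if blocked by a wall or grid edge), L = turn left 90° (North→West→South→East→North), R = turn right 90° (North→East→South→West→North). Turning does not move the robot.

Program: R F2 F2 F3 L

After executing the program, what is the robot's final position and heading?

Start: (row=8, col=4), facing East
  R: turn right, now facing South
  F2: move forward 2, now at (row=10, col=4)
  F2: move forward 0/2 (blocked), now at (row=10, col=4)
  F3: move forward 0/3 (blocked), now at (row=10, col=4)
  L: turn left, now facing East
Final: (row=10, col=4), facing East

Answer: Final position: (row=10, col=4), facing East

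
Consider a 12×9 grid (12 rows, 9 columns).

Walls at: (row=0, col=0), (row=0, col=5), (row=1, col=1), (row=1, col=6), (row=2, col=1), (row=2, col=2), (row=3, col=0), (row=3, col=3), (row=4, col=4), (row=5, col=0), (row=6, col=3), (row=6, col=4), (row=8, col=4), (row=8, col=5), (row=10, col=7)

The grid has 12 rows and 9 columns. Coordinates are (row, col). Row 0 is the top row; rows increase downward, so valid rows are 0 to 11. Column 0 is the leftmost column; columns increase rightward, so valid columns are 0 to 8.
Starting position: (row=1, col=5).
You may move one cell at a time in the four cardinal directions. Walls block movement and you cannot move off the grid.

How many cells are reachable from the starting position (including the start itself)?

Answer: Reachable cells: 91

Derivation:
BFS flood-fill from (row=1, col=5):
  Distance 0: (row=1, col=5)
  Distance 1: (row=1, col=4), (row=2, col=5)
  Distance 2: (row=0, col=4), (row=1, col=3), (row=2, col=4), (row=2, col=6), (row=3, col=5)
  Distance 3: (row=0, col=3), (row=1, col=2), (row=2, col=3), (row=2, col=7), (row=3, col=4), (row=3, col=6), (row=4, col=5)
  Distance 4: (row=0, col=2), (row=1, col=7), (row=2, col=8), (row=3, col=7), (row=4, col=6), (row=5, col=5)
  Distance 5: (row=0, col=1), (row=0, col=7), (row=1, col=8), (row=3, col=8), (row=4, col=7), (row=5, col=4), (row=5, col=6), (row=6, col=5)
  Distance 6: (row=0, col=6), (row=0, col=8), (row=4, col=8), (row=5, col=3), (row=5, col=7), (row=6, col=6), (row=7, col=5)
  Distance 7: (row=4, col=3), (row=5, col=2), (row=5, col=8), (row=6, col=7), (row=7, col=4), (row=7, col=6)
  Distance 8: (row=4, col=2), (row=5, col=1), (row=6, col=2), (row=6, col=8), (row=7, col=3), (row=7, col=7), (row=8, col=6)
  Distance 9: (row=3, col=2), (row=4, col=1), (row=6, col=1), (row=7, col=2), (row=7, col=8), (row=8, col=3), (row=8, col=7), (row=9, col=6)
  Distance 10: (row=3, col=1), (row=4, col=0), (row=6, col=0), (row=7, col=1), (row=8, col=2), (row=8, col=8), (row=9, col=3), (row=9, col=5), (row=9, col=7), (row=10, col=6)
  Distance 11: (row=7, col=0), (row=8, col=1), (row=9, col=2), (row=9, col=4), (row=9, col=8), (row=10, col=3), (row=10, col=5), (row=11, col=6)
  Distance 12: (row=8, col=0), (row=9, col=1), (row=10, col=2), (row=10, col=4), (row=10, col=8), (row=11, col=3), (row=11, col=5), (row=11, col=7)
  Distance 13: (row=9, col=0), (row=10, col=1), (row=11, col=2), (row=11, col=4), (row=11, col=8)
  Distance 14: (row=10, col=0), (row=11, col=1)
  Distance 15: (row=11, col=0)
Total reachable: 91 (grid has 93 open cells total)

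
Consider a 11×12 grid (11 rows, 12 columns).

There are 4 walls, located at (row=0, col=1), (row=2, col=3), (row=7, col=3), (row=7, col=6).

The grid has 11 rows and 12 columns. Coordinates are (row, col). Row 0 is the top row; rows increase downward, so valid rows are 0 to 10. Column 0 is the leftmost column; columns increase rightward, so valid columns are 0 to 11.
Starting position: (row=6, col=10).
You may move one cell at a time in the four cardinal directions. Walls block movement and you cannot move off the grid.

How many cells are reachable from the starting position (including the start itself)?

BFS flood-fill from (row=6, col=10):
  Distance 0: (row=6, col=10)
  Distance 1: (row=5, col=10), (row=6, col=9), (row=6, col=11), (row=7, col=10)
  Distance 2: (row=4, col=10), (row=5, col=9), (row=5, col=11), (row=6, col=8), (row=7, col=9), (row=7, col=11), (row=8, col=10)
  Distance 3: (row=3, col=10), (row=4, col=9), (row=4, col=11), (row=5, col=8), (row=6, col=7), (row=7, col=8), (row=8, col=9), (row=8, col=11), (row=9, col=10)
  Distance 4: (row=2, col=10), (row=3, col=9), (row=3, col=11), (row=4, col=8), (row=5, col=7), (row=6, col=6), (row=7, col=7), (row=8, col=8), (row=9, col=9), (row=9, col=11), (row=10, col=10)
  Distance 5: (row=1, col=10), (row=2, col=9), (row=2, col=11), (row=3, col=8), (row=4, col=7), (row=5, col=6), (row=6, col=5), (row=8, col=7), (row=9, col=8), (row=10, col=9), (row=10, col=11)
  Distance 6: (row=0, col=10), (row=1, col=9), (row=1, col=11), (row=2, col=8), (row=3, col=7), (row=4, col=6), (row=5, col=5), (row=6, col=4), (row=7, col=5), (row=8, col=6), (row=9, col=7), (row=10, col=8)
  Distance 7: (row=0, col=9), (row=0, col=11), (row=1, col=8), (row=2, col=7), (row=3, col=6), (row=4, col=5), (row=5, col=4), (row=6, col=3), (row=7, col=4), (row=8, col=5), (row=9, col=6), (row=10, col=7)
  Distance 8: (row=0, col=8), (row=1, col=7), (row=2, col=6), (row=3, col=5), (row=4, col=4), (row=5, col=3), (row=6, col=2), (row=8, col=4), (row=9, col=5), (row=10, col=6)
  Distance 9: (row=0, col=7), (row=1, col=6), (row=2, col=5), (row=3, col=4), (row=4, col=3), (row=5, col=2), (row=6, col=1), (row=7, col=2), (row=8, col=3), (row=9, col=4), (row=10, col=5)
  Distance 10: (row=0, col=6), (row=1, col=5), (row=2, col=4), (row=3, col=3), (row=4, col=2), (row=5, col=1), (row=6, col=0), (row=7, col=1), (row=8, col=2), (row=9, col=3), (row=10, col=4)
  Distance 11: (row=0, col=5), (row=1, col=4), (row=3, col=2), (row=4, col=1), (row=5, col=0), (row=7, col=0), (row=8, col=1), (row=9, col=2), (row=10, col=3)
  Distance 12: (row=0, col=4), (row=1, col=3), (row=2, col=2), (row=3, col=1), (row=4, col=0), (row=8, col=0), (row=9, col=1), (row=10, col=2)
  Distance 13: (row=0, col=3), (row=1, col=2), (row=2, col=1), (row=3, col=0), (row=9, col=0), (row=10, col=1)
  Distance 14: (row=0, col=2), (row=1, col=1), (row=2, col=0), (row=10, col=0)
  Distance 15: (row=1, col=0)
  Distance 16: (row=0, col=0)
Total reachable: 128 (grid has 128 open cells total)

Answer: Reachable cells: 128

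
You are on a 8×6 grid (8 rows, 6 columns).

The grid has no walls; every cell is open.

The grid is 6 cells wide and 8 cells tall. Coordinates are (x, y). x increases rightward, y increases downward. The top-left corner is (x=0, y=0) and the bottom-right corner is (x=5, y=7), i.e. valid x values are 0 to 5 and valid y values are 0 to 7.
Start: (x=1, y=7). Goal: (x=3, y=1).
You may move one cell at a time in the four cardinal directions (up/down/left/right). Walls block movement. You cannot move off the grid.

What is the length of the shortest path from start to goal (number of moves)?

BFS from (x=1, y=7) until reaching (x=3, y=1):
  Distance 0: (x=1, y=7)
  Distance 1: (x=1, y=6), (x=0, y=7), (x=2, y=7)
  Distance 2: (x=1, y=5), (x=0, y=6), (x=2, y=6), (x=3, y=7)
  Distance 3: (x=1, y=4), (x=0, y=5), (x=2, y=5), (x=3, y=6), (x=4, y=7)
  Distance 4: (x=1, y=3), (x=0, y=4), (x=2, y=4), (x=3, y=5), (x=4, y=6), (x=5, y=7)
  Distance 5: (x=1, y=2), (x=0, y=3), (x=2, y=3), (x=3, y=4), (x=4, y=5), (x=5, y=6)
  Distance 6: (x=1, y=1), (x=0, y=2), (x=2, y=2), (x=3, y=3), (x=4, y=4), (x=5, y=5)
  Distance 7: (x=1, y=0), (x=0, y=1), (x=2, y=1), (x=3, y=2), (x=4, y=3), (x=5, y=4)
  Distance 8: (x=0, y=0), (x=2, y=0), (x=3, y=1), (x=4, y=2), (x=5, y=3)  <- goal reached here
One shortest path (8 moves): (x=1, y=7) -> (x=2, y=7) -> (x=3, y=7) -> (x=3, y=6) -> (x=3, y=5) -> (x=3, y=4) -> (x=3, y=3) -> (x=3, y=2) -> (x=3, y=1)

Answer: Shortest path length: 8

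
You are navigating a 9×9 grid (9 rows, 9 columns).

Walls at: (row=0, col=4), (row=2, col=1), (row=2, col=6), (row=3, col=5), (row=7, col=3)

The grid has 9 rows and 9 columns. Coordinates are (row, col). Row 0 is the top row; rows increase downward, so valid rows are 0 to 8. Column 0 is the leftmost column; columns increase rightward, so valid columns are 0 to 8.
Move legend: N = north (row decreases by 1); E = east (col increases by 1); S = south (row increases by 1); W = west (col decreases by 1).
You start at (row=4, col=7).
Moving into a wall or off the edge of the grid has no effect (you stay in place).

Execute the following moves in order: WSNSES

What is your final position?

Start: (row=4, col=7)
  W (west): (row=4, col=7) -> (row=4, col=6)
  S (south): (row=4, col=6) -> (row=5, col=6)
  N (north): (row=5, col=6) -> (row=4, col=6)
  S (south): (row=4, col=6) -> (row=5, col=6)
  E (east): (row=5, col=6) -> (row=5, col=7)
  S (south): (row=5, col=7) -> (row=6, col=7)
Final: (row=6, col=7)

Answer: Final position: (row=6, col=7)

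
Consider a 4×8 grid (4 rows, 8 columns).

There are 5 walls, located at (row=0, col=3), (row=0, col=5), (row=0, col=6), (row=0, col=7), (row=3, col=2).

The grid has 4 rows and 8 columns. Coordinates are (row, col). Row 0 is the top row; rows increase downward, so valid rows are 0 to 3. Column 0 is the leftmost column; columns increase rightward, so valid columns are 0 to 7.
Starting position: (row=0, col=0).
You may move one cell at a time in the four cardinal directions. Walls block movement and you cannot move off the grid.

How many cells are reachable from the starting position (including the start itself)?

Answer: Reachable cells: 27

Derivation:
BFS flood-fill from (row=0, col=0):
  Distance 0: (row=0, col=0)
  Distance 1: (row=0, col=1), (row=1, col=0)
  Distance 2: (row=0, col=2), (row=1, col=1), (row=2, col=0)
  Distance 3: (row=1, col=2), (row=2, col=1), (row=3, col=0)
  Distance 4: (row=1, col=3), (row=2, col=2), (row=3, col=1)
  Distance 5: (row=1, col=4), (row=2, col=3)
  Distance 6: (row=0, col=4), (row=1, col=5), (row=2, col=4), (row=3, col=3)
  Distance 7: (row=1, col=6), (row=2, col=5), (row=3, col=4)
  Distance 8: (row=1, col=7), (row=2, col=6), (row=3, col=5)
  Distance 9: (row=2, col=7), (row=3, col=6)
  Distance 10: (row=3, col=7)
Total reachable: 27 (grid has 27 open cells total)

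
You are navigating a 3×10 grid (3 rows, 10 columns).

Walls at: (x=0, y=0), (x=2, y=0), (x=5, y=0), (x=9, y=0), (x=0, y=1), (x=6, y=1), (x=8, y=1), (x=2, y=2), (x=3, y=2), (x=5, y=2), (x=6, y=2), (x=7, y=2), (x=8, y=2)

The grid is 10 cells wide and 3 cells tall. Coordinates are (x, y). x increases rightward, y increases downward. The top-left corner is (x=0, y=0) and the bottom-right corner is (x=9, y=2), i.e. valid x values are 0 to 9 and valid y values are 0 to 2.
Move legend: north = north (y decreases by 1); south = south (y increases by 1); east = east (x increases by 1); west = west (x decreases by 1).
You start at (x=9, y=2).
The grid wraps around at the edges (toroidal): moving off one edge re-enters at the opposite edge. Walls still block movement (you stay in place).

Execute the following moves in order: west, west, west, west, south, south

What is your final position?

Start: (x=9, y=2)
  [×4]west (west): blocked, stay at (x=9, y=2)
  south (south): blocked, stay at (x=9, y=2)
  south (south): blocked, stay at (x=9, y=2)
Final: (x=9, y=2)

Answer: Final position: (x=9, y=2)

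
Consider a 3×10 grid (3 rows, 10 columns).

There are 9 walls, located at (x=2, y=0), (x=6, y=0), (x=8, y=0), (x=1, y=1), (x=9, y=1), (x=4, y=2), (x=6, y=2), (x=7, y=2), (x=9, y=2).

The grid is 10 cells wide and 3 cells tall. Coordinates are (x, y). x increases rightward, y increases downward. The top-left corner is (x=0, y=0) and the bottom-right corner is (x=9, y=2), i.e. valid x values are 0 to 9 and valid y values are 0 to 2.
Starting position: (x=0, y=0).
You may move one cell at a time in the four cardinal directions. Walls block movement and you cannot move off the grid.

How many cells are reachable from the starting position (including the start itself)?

BFS flood-fill from (x=0, y=0):
  Distance 0: (x=0, y=0)
  Distance 1: (x=1, y=0), (x=0, y=1)
  Distance 2: (x=0, y=2)
  Distance 3: (x=1, y=2)
  Distance 4: (x=2, y=2)
  Distance 5: (x=2, y=1), (x=3, y=2)
  Distance 6: (x=3, y=1)
  Distance 7: (x=3, y=0), (x=4, y=1)
  Distance 8: (x=4, y=0), (x=5, y=1)
  Distance 9: (x=5, y=0), (x=6, y=1), (x=5, y=2)
  Distance 10: (x=7, y=1)
  Distance 11: (x=7, y=0), (x=8, y=1)
  Distance 12: (x=8, y=2)
Total reachable: 20 (grid has 21 open cells total)

Answer: Reachable cells: 20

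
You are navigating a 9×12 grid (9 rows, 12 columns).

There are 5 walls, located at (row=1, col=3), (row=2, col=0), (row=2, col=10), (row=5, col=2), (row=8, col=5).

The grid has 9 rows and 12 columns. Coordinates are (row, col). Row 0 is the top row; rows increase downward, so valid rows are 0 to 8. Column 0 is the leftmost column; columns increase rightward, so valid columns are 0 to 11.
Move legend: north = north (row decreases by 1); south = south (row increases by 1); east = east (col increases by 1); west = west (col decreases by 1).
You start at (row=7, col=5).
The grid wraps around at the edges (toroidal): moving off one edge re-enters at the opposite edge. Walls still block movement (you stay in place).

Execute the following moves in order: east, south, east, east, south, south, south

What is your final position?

Answer: Final position: (row=2, col=8)

Derivation:
Start: (row=7, col=5)
  east (east): (row=7, col=5) -> (row=7, col=6)
  south (south): (row=7, col=6) -> (row=8, col=6)
  east (east): (row=8, col=6) -> (row=8, col=7)
  east (east): (row=8, col=7) -> (row=8, col=8)
  south (south): (row=8, col=8) -> (row=0, col=8)
  south (south): (row=0, col=8) -> (row=1, col=8)
  south (south): (row=1, col=8) -> (row=2, col=8)
Final: (row=2, col=8)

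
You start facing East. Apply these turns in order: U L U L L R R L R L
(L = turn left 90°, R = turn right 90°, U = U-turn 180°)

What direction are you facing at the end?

Start: East
  U (U-turn (180°)) -> West
  L (left (90° counter-clockwise)) -> South
  U (U-turn (180°)) -> North
  L (left (90° counter-clockwise)) -> West
  L (left (90° counter-clockwise)) -> South
  R (right (90° clockwise)) -> West
  R (right (90° clockwise)) -> North
  L (left (90° counter-clockwise)) -> West
  R (right (90° clockwise)) -> North
  L (left (90° counter-clockwise)) -> West
Final: West

Answer: Final heading: West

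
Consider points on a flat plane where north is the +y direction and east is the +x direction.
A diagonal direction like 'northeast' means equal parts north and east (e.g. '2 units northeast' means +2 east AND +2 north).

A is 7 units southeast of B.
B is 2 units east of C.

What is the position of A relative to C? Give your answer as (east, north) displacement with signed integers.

Place C at the origin (east=0, north=0).
  B is 2 units east of C: delta (east=+2, north=+0); B at (east=2, north=0).
  A is 7 units southeast of B: delta (east=+7, north=-7); A at (east=9, north=-7).
Therefore A relative to C: (east=9, north=-7).

Answer: A is at (east=9, north=-7) relative to C.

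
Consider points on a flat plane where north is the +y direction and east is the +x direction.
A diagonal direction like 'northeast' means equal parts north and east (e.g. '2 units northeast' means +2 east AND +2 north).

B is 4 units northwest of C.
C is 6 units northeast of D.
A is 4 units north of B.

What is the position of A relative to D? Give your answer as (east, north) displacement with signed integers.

Answer: A is at (east=2, north=14) relative to D.

Derivation:
Place D at the origin (east=0, north=0).
  C is 6 units northeast of D: delta (east=+6, north=+6); C at (east=6, north=6).
  B is 4 units northwest of C: delta (east=-4, north=+4); B at (east=2, north=10).
  A is 4 units north of B: delta (east=+0, north=+4); A at (east=2, north=14).
Therefore A relative to D: (east=2, north=14).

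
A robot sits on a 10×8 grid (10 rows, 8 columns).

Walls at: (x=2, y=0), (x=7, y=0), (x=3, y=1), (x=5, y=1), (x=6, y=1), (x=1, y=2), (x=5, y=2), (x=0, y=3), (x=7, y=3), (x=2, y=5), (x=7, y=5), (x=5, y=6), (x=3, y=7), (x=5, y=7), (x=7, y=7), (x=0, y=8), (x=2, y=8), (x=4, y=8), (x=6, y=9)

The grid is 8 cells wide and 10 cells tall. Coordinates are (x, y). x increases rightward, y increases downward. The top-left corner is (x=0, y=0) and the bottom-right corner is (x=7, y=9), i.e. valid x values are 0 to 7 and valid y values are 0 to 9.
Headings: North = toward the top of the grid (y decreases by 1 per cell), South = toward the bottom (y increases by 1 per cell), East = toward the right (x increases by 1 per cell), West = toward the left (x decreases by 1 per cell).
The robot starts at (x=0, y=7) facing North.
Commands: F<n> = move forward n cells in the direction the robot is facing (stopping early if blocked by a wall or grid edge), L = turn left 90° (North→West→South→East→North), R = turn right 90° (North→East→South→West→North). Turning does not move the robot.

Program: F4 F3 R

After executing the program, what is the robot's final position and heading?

Start: (x=0, y=7), facing North
  F4: move forward 3/4 (blocked), now at (x=0, y=4)
  F3: move forward 0/3 (blocked), now at (x=0, y=4)
  R: turn right, now facing East
Final: (x=0, y=4), facing East

Answer: Final position: (x=0, y=4), facing East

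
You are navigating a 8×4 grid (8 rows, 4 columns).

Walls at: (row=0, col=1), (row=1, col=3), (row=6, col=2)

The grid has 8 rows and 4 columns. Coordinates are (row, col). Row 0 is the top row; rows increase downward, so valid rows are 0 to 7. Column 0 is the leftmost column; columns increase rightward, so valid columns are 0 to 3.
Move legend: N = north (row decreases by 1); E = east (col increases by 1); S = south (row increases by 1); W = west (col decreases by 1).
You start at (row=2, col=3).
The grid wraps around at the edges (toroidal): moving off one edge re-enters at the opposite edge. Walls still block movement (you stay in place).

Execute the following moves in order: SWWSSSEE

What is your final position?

Answer: Final position: (row=6, col=1)

Derivation:
Start: (row=2, col=3)
  S (south): (row=2, col=3) -> (row=3, col=3)
  W (west): (row=3, col=3) -> (row=3, col=2)
  W (west): (row=3, col=2) -> (row=3, col=1)
  S (south): (row=3, col=1) -> (row=4, col=1)
  S (south): (row=4, col=1) -> (row=5, col=1)
  S (south): (row=5, col=1) -> (row=6, col=1)
  E (east): blocked, stay at (row=6, col=1)
  E (east): blocked, stay at (row=6, col=1)
Final: (row=6, col=1)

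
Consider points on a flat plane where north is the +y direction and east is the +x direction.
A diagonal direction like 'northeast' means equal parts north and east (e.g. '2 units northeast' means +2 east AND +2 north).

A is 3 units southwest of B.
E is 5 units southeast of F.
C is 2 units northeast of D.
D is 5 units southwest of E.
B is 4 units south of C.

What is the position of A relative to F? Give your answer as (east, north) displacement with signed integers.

Answer: A is at (east=-1, north=-15) relative to F.

Derivation:
Place F at the origin (east=0, north=0).
  E is 5 units southeast of F: delta (east=+5, north=-5); E at (east=5, north=-5).
  D is 5 units southwest of E: delta (east=-5, north=-5); D at (east=0, north=-10).
  C is 2 units northeast of D: delta (east=+2, north=+2); C at (east=2, north=-8).
  B is 4 units south of C: delta (east=+0, north=-4); B at (east=2, north=-12).
  A is 3 units southwest of B: delta (east=-3, north=-3); A at (east=-1, north=-15).
Therefore A relative to F: (east=-1, north=-15).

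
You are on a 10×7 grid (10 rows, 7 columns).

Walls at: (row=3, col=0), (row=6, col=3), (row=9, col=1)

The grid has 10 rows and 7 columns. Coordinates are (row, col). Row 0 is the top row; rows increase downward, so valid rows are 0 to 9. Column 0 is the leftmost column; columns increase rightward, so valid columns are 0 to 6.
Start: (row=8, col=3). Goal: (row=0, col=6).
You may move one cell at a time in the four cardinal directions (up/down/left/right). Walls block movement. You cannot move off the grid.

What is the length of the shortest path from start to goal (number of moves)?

BFS from (row=8, col=3) until reaching (row=0, col=6):
  Distance 0: (row=8, col=3)
  Distance 1: (row=7, col=3), (row=8, col=2), (row=8, col=4), (row=9, col=3)
  Distance 2: (row=7, col=2), (row=7, col=4), (row=8, col=1), (row=8, col=5), (row=9, col=2), (row=9, col=4)
  Distance 3: (row=6, col=2), (row=6, col=4), (row=7, col=1), (row=7, col=5), (row=8, col=0), (row=8, col=6), (row=9, col=5)
  Distance 4: (row=5, col=2), (row=5, col=4), (row=6, col=1), (row=6, col=5), (row=7, col=0), (row=7, col=6), (row=9, col=0), (row=9, col=6)
  Distance 5: (row=4, col=2), (row=4, col=4), (row=5, col=1), (row=5, col=3), (row=5, col=5), (row=6, col=0), (row=6, col=6)
  Distance 6: (row=3, col=2), (row=3, col=4), (row=4, col=1), (row=4, col=3), (row=4, col=5), (row=5, col=0), (row=5, col=6)
  Distance 7: (row=2, col=2), (row=2, col=4), (row=3, col=1), (row=3, col=3), (row=3, col=5), (row=4, col=0), (row=4, col=6)
  Distance 8: (row=1, col=2), (row=1, col=4), (row=2, col=1), (row=2, col=3), (row=2, col=5), (row=3, col=6)
  Distance 9: (row=0, col=2), (row=0, col=4), (row=1, col=1), (row=1, col=3), (row=1, col=5), (row=2, col=0), (row=2, col=6)
  Distance 10: (row=0, col=1), (row=0, col=3), (row=0, col=5), (row=1, col=0), (row=1, col=6)
  Distance 11: (row=0, col=0), (row=0, col=6)  <- goal reached here
One shortest path (11 moves): (row=8, col=3) -> (row=8, col=4) -> (row=8, col=5) -> (row=8, col=6) -> (row=7, col=6) -> (row=6, col=6) -> (row=5, col=6) -> (row=4, col=6) -> (row=3, col=6) -> (row=2, col=6) -> (row=1, col=6) -> (row=0, col=6)

Answer: Shortest path length: 11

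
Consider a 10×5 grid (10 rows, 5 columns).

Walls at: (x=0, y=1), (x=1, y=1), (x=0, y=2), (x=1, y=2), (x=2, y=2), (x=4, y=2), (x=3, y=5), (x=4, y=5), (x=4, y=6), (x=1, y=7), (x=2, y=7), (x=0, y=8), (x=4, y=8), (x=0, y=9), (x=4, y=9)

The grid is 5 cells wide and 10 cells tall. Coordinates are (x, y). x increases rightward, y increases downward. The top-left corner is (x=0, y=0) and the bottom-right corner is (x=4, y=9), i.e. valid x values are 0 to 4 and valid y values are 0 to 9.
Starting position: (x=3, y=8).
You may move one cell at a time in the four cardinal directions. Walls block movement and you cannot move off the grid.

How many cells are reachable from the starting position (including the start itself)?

Answer: Reachable cells: 35

Derivation:
BFS flood-fill from (x=3, y=8):
  Distance 0: (x=3, y=8)
  Distance 1: (x=3, y=7), (x=2, y=8), (x=3, y=9)
  Distance 2: (x=3, y=6), (x=4, y=7), (x=1, y=8), (x=2, y=9)
  Distance 3: (x=2, y=6), (x=1, y=9)
  Distance 4: (x=2, y=5), (x=1, y=6)
  Distance 5: (x=2, y=4), (x=1, y=5), (x=0, y=6)
  Distance 6: (x=2, y=3), (x=1, y=4), (x=3, y=4), (x=0, y=5), (x=0, y=7)
  Distance 7: (x=1, y=3), (x=3, y=3), (x=0, y=4), (x=4, y=4)
  Distance 8: (x=3, y=2), (x=0, y=3), (x=4, y=3)
  Distance 9: (x=3, y=1)
  Distance 10: (x=3, y=0), (x=2, y=1), (x=4, y=1)
  Distance 11: (x=2, y=0), (x=4, y=0)
  Distance 12: (x=1, y=0)
  Distance 13: (x=0, y=0)
Total reachable: 35 (grid has 35 open cells total)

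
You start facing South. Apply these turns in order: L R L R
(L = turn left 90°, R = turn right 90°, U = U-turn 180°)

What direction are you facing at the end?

Answer: Final heading: South

Derivation:
Start: South
  L (left (90° counter-clockwise)) -> East
  R (right (90° clockwise)) -> South
  L (left (90° counter-clockwise)) -> East
  R (right (90° clockwise)) -> South
Final: South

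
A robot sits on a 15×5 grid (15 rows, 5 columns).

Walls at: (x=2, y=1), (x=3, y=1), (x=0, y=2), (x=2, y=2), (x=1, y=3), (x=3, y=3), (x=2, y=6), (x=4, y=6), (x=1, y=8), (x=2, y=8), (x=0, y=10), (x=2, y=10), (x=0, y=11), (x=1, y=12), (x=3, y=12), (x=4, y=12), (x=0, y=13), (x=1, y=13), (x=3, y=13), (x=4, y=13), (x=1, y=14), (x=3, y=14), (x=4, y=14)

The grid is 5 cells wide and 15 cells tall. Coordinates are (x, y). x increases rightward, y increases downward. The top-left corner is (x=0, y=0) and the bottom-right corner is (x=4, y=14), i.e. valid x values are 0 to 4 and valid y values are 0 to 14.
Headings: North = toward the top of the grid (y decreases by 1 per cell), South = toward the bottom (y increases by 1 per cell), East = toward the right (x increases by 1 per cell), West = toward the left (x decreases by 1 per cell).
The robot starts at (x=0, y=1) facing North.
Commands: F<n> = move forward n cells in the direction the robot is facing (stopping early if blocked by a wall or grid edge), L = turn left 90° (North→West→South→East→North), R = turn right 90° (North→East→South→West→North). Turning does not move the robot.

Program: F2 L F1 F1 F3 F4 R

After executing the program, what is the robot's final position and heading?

Answer: Final position: (x=0, y=0), facing North

Derivation:
Start: (x=0, y=1), facing North
  F2: move forward 1/2 (blocked), now at (x=0, y=0)
  L: turn left, now facing West
  F1: move forward 0/1 (blocked), now at (x=0, y=0)
  F1: move forward 0/1 (blocked), now at (x=0, y=0)
  F3: move forward 0/3 (blocked), now at (x=0, y=0)
  F4: move forward 0/4 (blocked), now at (x=0, y=0)
  R: turn right, now facing North
Final: (x=0, y=0), facing North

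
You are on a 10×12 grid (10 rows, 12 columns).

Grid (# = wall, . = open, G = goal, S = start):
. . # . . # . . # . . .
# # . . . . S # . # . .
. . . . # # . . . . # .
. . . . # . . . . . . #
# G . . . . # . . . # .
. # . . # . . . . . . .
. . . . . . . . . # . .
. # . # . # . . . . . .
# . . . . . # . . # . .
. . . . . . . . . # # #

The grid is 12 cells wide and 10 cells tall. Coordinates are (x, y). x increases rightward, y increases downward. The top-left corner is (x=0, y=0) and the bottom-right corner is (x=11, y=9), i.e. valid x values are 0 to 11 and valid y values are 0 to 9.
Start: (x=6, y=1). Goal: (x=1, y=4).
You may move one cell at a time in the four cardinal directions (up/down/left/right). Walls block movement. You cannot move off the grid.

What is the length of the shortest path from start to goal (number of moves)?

BFS from (x=6, y=1) until reaching (x=1, y=4):
  Distance 0: (x=6, y=1)
  Distance 1: (x=6, y=0), (x=5, y=1), (x=6, y=2)
  Distance 2: (x=7, y=0), (x=4, y=1), (x=7, y=2), (x=6, y=3)
  Distance 3: (x=4, y=0), (x=3, y=1), (x=8, y=2), (x=5, y=3), (x=7, y=3)
  Distance 4: (x=3, y=0), (x=2, y=1), (x=8, y=1), (x=3, y=2), (x=9, y=2), (x=8, y=3), (x=5, y=4), (x=7, y=4)
  Distance 5: (x=2, y=2), (x=3, y=3), (x=9, y=3), (x=4, y=4), (x=8, y=4), (x=5, y=5), (x=7, y=5)
  Distance 6: (x=1, y=2), (x=2, y=3), (x=10, y=3), (x=3, y=4), (x=9, y=4), (x=6, y=5), (x=8, y=5), (x=5, y=6), (x=7, y=6)
  Distance 7: (x=0, y=2), (x=1, y=3), (x=2, y=4), (x=3, y=5), (x=9, y=5), (x=4, y=6), (x=6, y=6), (x=8, y=6), (x=7, y=7)
  Distance 8: (x=0, y=3), (x=1, y=4), (x=2, y=5), (x=10, y=5), (x=3, y=6), (x=4, y=7), (x=6, y=7), (x=8, y=7), (x=7, y=8)  <- goal reached here
One shortest path (8 moves): (x=6, y=1) -> (x=5, y=1) -> (x=4, y=1) -> (x=3, y=1) -> (x=2, y=1) -> (x=2, y=2) -> (x=1, y=2) -> (x=1, y=3) -> (x=1, y=4)

Answer: Shortest path length: 8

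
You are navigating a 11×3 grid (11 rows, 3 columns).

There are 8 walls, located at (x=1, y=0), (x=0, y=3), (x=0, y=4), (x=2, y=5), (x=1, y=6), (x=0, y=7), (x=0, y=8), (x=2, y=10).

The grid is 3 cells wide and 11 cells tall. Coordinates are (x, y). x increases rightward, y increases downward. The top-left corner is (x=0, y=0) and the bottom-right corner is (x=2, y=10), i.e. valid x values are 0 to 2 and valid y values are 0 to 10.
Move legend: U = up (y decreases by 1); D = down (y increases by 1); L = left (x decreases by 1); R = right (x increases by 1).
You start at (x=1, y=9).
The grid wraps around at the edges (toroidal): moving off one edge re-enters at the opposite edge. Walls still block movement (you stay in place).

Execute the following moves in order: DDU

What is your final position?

Start: (x=1, y=9)
  D (down): (x=1, y=9) -> (x=1, y=10)
  D (down): blocked, stay at (x=1, y=10)
  U (up): (x=1, y=10) -> (x=1, y=9)
Final: (x=1, y=9)

Answer: Final position: (x=1, y=9)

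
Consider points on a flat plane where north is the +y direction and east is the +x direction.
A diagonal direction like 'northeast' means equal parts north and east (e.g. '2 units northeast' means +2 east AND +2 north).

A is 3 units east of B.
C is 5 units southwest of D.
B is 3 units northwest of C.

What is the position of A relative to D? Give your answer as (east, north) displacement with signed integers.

Answer: A is at (east=-5, north=-2) relative to D.

Derivation:
Place D at the origin (east=0, north=0).
  C is 5 units southwest of D: delta (east=-5, north=-5); C at (east=-5, north=-5).
  B is 3 units northwest of C: delta (east=-3, north=+3); B at (east=-8, north=-2).
  A is 3 units east of B: delta (east=+3, north=+0); A at (east=-5, north=-2).
Therefore A relative to D: (east=-5, north=-2).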